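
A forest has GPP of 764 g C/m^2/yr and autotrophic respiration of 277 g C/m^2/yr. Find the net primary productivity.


NPP = GPP - Ra = 764 - 277 = 487 g C/m^2/yr

487 g C/m^2/yr


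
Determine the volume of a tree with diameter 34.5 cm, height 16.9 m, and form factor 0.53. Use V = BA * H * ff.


(D/200)^2 = (34.5/200)^2 = 0.1725^2 = 0.02975625
BA = 3.141593 * 0.02975625 = 0.0934820 m^2
V = 0.0934820 * 16.9 * 0.53 = 0.837318 ≈ 0.837 m^3

0.837 m^3


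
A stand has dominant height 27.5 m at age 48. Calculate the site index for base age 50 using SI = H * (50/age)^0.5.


50/48 = 1.04167
(1.04167)^0.5 = 1.02062
SI = 27.5 * 1.02062 = 28.0671 ≈ 28.1 m

28.1 m


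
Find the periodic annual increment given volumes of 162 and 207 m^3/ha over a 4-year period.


PAI = (V2 - V1) / period = (207 - 162) / 4 = 45 / 4 = 11.25 m^3/ha/yr

11.25 m^3/ha/yr


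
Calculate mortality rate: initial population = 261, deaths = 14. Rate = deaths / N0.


Mortality rate = 14 / 261 = 0.053640 ≈ 0.0536

0.0536


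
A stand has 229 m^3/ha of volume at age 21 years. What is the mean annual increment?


MAI = 229 / 21 = 10.9048 ≈ 10.90 m^3/ha/yr

10.90 m^3/ha/yr


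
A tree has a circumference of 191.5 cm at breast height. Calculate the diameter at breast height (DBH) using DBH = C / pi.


DBH = C / pi = 191.5 / 3.141593 = 60.9563 ≈ 60.96 cm

60.96 cm


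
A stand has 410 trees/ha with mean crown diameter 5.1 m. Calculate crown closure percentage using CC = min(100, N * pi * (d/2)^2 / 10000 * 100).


(d/2)^2 = (5.1/2)^2 = 2.55^2 = 6.5025
Crown area = 3.141593 * 6.5025 = 20.4282 m^2
N * area / 10000 * 100 = 410 * 20.4282 / 10000 * 100 = 83.7556
CC = min(100, 83.7556) = 83.7556 ≈ 83.8%

83.8%


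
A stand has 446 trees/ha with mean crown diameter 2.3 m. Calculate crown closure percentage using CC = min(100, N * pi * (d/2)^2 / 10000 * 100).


(d/2)^2 = (2.3/2)^2 = 1.15^2 = 1.3225
Crown area = 3.141593 * 1.3225 = 4.15476 m^2
N * area / 10000 * 100 = 446 * 4.15476 / 10000 * 100 = 18.5302
CC = min(100, 18.5302) = 18.5302 ≈ 18.5%

18.5%


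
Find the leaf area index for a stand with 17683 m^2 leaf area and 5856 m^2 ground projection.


LAI = 17683 / 5856 = 3.0196 ≈ 3.02

3.02


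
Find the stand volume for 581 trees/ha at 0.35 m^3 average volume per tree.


V_stand = 581 * 0.35 = 203.35 ≈ 203.4 m^3/ha

203.4 m^3/ha


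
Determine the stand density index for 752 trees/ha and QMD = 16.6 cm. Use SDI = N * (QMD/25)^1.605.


QMD/25 = 16.6/25 = 0.664
(0.664)^1.605 = exp(1.605 * ln(0.664)) = exp(1.605 * (-0.409473)) = exp(-0.657204) = 0.518298
SDI = 752 * 0.518298 = 389.760 ≈ 390

390


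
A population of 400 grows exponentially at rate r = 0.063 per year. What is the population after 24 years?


r*t = 0.063 * 24 = 1.512
exp(1.512) = 4.53579
N = 400 * 4.53579 = 1814.32 ≈ 1814

1814


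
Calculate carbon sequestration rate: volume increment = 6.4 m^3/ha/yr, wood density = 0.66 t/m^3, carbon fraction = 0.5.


C = 6.4 * 0.66 * 0.5 = 2.112 ≈ 2.11 t C/ha/yr

2.11 t C/ha/yr


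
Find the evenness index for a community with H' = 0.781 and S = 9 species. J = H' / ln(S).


ln(9) = 2.19722
J = H' / ln(S) = 0.781 / 2.19722 = 0.355449 ≈ 0.3554

0.3554


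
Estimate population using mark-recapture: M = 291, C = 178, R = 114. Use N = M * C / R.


N = M * C / R = 291 * 178 / 114 = 51798 / 114 = 454.37 ≈ 454

454 individuals


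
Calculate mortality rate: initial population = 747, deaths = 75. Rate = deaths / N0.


Mortality rate = 75 / 747 = 0.100402 ≈ 0.1004

0.1004


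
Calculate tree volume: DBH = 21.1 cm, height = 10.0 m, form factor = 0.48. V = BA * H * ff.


(D/200)^2 = (21.1/200)^2 = 0.1055^2 = 0.01113025
BA = 3.141593 * 0.01113025 = 0.0349667 m^2
V = 0.0349667 * 10.0 * 0.48 = 0.167840 ≈ 0.168 m^3

0.168 m^3


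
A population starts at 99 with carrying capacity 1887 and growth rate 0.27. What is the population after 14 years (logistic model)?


(K - N0)/N0 = (1887 - 99)/99 = 1788/99 = 18.0606
r*t = 0.27 * 14 = 3.78; exp(-3.78) = 0.0228227
18.0606 * 0.0228227 = 0.412192
1 + 0.412192 = 1.41219
N = 1887 / 1.41219 = 1336.22 ≈ 1336

1336


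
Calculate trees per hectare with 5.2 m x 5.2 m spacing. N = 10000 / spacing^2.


N = 10000 / 5.2^2 = 10000 / 27.04 = 369.822 ≈ 370 trees/ha

370 trees/ha


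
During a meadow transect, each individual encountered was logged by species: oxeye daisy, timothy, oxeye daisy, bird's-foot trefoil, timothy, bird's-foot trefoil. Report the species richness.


Total individuals logged = 6
Distinct species (count of individuals): oxeye daisy (2), timothy (2), bird's-foot trefoil (2)
Species richness = number of distinct species = 3

3


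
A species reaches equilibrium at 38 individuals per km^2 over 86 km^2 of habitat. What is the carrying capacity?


K = 38 * 86 = 3268 individuals

3268 individuals


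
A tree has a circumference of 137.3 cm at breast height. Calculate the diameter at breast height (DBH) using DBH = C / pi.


DBH = C / pi = 137.3 / 3.141593 = 43.7039 ≈ 43.70 cm

43.70 cm


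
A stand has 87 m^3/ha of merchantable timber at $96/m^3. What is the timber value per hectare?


Value = 87 * 96 = $8352/ha

$8352/ha


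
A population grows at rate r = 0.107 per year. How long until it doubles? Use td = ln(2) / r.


td = ln(2) / 0.107 = 0.693147 / 0.107 = 6.47801 ≈ 6.5 years

6.5 years


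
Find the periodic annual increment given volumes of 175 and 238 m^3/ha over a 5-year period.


PAI = (V2 - V1) / period = (238 - 175) / 5 = 63 / 5 = 12.60 m^3/ha/yr

12.60 m^3/ha/yr


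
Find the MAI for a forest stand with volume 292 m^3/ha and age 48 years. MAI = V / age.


MAI = 292 / 48 = 6.0833 ≈ 6.08 m^3/ha/yr

6.08 m^3/ha/yr


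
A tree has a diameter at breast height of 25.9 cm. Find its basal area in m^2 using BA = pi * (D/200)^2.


D/200 = 25.9/200 = 0.1295 m
(D/200)^2 = 0.1295^2 = 0.01677025
BA = 3.141593 * 0.01677025 = 0.0526853 ≈ 0.0527 m^2

0.0527 m^2


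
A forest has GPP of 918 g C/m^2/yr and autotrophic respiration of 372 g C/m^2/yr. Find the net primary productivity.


NPP = GPP - Ra = 918 - 372 = 546 g C/m^2/yr

546 g C/m^2/yr


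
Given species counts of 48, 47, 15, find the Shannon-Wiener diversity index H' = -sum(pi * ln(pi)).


Total N = 48 + 47 + 15 = 110
Per-species terms:
  p = 48/110 = 0.436364; ln(p) = -0.829279; p*ln(p) = 0.436364 * (-0.829279) = -0.361868
  p = 47/110 = 0.427273; ln(p) = -0.850332; p*ln(p) = 0.427273 * (-0.850332) = -0.363324
  p = 15/110 = 0.136364; ln(p) = -1.992427; p*ln(p) = 0.136364 * (-1.992427) = -0.271695
sum(p*ln(p)) = (-0.361868) + (-0.363324) + (-0.271695) = -0.996887
H' = -(-0.996887) = 0.996887 ≈ 0.9969

0.9969


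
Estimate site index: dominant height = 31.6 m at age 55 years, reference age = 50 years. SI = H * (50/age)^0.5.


50/55 = 0.909091
(0.909091)^0.5 = 0.953463
SI = 31.6 * 0.953463 = 30.1294 ≈ 30.1 m

30.1 m


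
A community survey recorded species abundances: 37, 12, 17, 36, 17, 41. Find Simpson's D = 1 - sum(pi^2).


Total N = 37 + 12 + 17 + 36 + 17 + 41 = 160
Per-species terms:
  p = 37/160 = 0.231250; p^2 = 0.231250^2 = 0.053477
  p = 12/160 = 0.075000; p^2 = 0.075000^2 = 0.005625
  p = 17/160 = 0.106250; p^2 = 0.106250^2 = 0.011289
  p = 36/160 = 0.225000; p^2 = 0.225000^2 = 0.050625
  p = 17/160 = 0.106250; p^2 = 0.106250^2 = 0.011289
  p = 41/160 = 0.256250; p^2 = 0.256250^2 = 0.065664
sum(p^2) = 0.053477 + 0.005625 + 0.011289 + 0.050625 + 0.011289 + 0.065664 = 0.197969
D = 1 - 0.197969 = 0.802031 ≈ 0.8020

0.8020


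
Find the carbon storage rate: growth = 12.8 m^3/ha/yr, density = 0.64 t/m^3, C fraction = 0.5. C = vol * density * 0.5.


C = 12.8 * 0.64 * 0.5 = 4.096 ≈ 4.10 t C/ha/yr

4.10 t C/ha/yr


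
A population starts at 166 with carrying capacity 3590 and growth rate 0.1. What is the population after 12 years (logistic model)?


(K - N0)/N0 = (3590 - 166)/166 = 3424/166 = 20.6265
r*t = 0.1 * 12 = 1.2; exp(-1.2) = 0.301194
20.6265 * 0.301194 = 6.21258
1 + 6.21258 = 7.21258
N = 3590 / 7.21258 = 497.741 ≈ 498

498


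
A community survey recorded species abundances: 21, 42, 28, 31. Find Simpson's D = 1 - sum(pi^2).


Total N = 21 + 42 + 28 + 31 = 122
Per-species terms:
  p = 21/122 = 0.172131; p^2 = 0.172131^2 = 0.029629
  p = 42/122 = 0.344262; p^2 = 0.344262^2 = 0.118516
  p = 28/122 = 0.229508; p^2 = 0.229508^2 = 0.052674
  p = 31/122 = 0.254098; p^2 = 0.254098^2 = 0.064566
sum(p^2) = 0.029629 + 0.118516 + 0.052674 + 0.064566 = 0.265385
D = 1 - 0.265385 = 0.734615 ≈ 0.7346

0.7346


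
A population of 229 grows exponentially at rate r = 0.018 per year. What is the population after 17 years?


r*t = 0.018 * 17 = 0.306
exp(0.306) = 1.35798
N = 229 * 1.35798 = 310.977 ≈ 311

311


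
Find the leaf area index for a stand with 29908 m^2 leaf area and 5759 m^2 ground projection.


LAI = 29908 / 5759 = 5.1933 ≈ 5.19

5.19


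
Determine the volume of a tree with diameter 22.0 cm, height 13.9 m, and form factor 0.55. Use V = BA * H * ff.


(D/200)^2 = (22.0/200)^2 = 0.11^2 = 0.0121
BA = 3.141593 * 0.0121 = 0.0380133 m^2
V = 0.0380133 * 13.9 * 0.55 = 0.290612 ≈ 0.291 m^3

0.291 m^3


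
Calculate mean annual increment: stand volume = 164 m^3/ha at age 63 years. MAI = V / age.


MAI = 164 / 63 = 2.6032 ≈ 2.60 m^3/ha/yr

2.60 m^3/ha/yr


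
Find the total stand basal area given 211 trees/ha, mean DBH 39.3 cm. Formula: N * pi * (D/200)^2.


(D/200)^2 = (39.3/200)^2 = 0.1965^2 = 0.03861225
Individual BA = 3.141593 * 0.03861225 = 0.121304 m^2
Stand BA = 211 * 0.121304 = 25.5951 ≈ 25.60 m^2/ha

25.60 m^2/ha


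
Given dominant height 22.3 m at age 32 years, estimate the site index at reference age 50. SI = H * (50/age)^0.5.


50/32 = 1.56250
(1.56250)^0.5 = 1.25000
SI = 22.3 * 1.25000 = 27.8750 ≈ 27.9 m

27.9 m


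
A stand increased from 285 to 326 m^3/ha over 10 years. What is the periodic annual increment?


PAI = (V2 - V1) / period = (326 - 285) / 10 = 41 / 10 = 4.10 m^3/ha/yr

4.10 m^3/ha/yr


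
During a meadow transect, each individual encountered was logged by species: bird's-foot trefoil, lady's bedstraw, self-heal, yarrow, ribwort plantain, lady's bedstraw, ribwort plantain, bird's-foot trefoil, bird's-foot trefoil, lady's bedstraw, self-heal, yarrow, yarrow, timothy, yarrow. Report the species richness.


Total individuals logged = 15
Distinct species (count of individuals): bird's-foot trefoil (3), lady's bedstraw (3), self-heal (2), yarrow (4), ribwort plantain (2), timothy (1)
Species richness = number of distinct species = 6

6


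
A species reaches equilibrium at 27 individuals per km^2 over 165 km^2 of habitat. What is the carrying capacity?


K = 27 * 165 = 4455 individuals

4455 individuals


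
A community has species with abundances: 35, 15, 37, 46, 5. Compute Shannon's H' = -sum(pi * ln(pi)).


Total N = 35 + 15 + 37 + 46 + 5 = 138
Per-species terms:
  p = 35/138 = 0.253623; ln(p) = -1.371906; p*ln(p) = 0.253623 * (-1.371906) = -0.347947
  p = 15/138 = 0.108696; ln(p) = -2.219200; p*ln(p) = 0.108696 * (-2.219200) = -0.241218
  p = 37/138 = 0.268116; ln(p) = -1.316336; p*ln(p) = 0.268116 * (-1.316336) = -0.352931
  p = 46/138 = 0.333333; ln(p) = -1.098613; p*ln(p) = 0.333333 * (-1.098613) = -0.366204
  p = 5/138 = 0.036232; ln(p) = -3.317813; p*ln(p) = 0.036232 * (-3.317813) = -0.120211
sum(p*ln(p)) = (-0.347947) + (-0.241218) + (-0.352931) + (-0.366204) + (-0.120211) = -1.428511
H' = -(-1.428511) = 1.428511 ≈ 1.4285

1.4285


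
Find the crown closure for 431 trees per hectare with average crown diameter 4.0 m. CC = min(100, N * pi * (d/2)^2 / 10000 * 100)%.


(d/2)^2 = (4.0/2)^2 = 2^2 = 4
Crown area = 3.141593 * 4 = 12.5664 m^2
N * area / 10000 * 100 = 431 * 12.5664 / 10000 * 100 = 54.1612
CC = min(100, 54.1612) = 54.1612 ≈ 54.2%

54.2%


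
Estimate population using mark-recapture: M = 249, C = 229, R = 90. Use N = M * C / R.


N = M * C / R = 249 * 229 / 90 = 57021 / 90 = 633.57 ≈ 634

634 individuals


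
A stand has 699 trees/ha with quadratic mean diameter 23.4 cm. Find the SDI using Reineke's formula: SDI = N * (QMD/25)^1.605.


QMD/25 = 23.4/25 = 0.936
(0.936)^1.605 = exp(1.605 * ln(0.936)) = exp(1.605 * (-0.0661398)) = exp(-0.106154) = 0.899286
SDI = 699 * 0.899286 = 628.601 ≈ 629

629


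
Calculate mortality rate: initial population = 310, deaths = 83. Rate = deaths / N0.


Mortality rate = 83 / 310 = 0.267742 ≈ 0.2677

0.2677


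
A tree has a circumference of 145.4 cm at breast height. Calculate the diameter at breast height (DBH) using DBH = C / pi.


DBH = C / pi = 145.4 / 3.141593 = 46.2823 ≈ 46.28 cm

46.28 cm


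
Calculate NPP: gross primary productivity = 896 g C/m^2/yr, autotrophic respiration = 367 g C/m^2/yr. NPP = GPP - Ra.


NPP = GPP - Ra = 896 - 367 = 529 g C/m^2/yr

529 g C/m^2/yr


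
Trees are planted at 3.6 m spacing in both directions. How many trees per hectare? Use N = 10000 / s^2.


N = 10000 / 3.6^2 = 10000 / 12.96 = 771.605 ≈ 772 trees/ha

772 trees/ha


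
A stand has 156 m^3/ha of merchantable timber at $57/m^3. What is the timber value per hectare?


Value = 156 * 57 = $8892/ha

$8892/ha


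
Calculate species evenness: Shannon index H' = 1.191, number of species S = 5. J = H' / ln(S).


ln(5) = 1.60944
J = H' / ln(S) = 1.191 / 1.60944 = 0.740009 ≈ 0.7400

0.7400


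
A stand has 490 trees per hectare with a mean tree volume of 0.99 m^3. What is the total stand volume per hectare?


V_stand = 490 * 0.99 = 485.1 m^3/ha

485.1 m^3/ha


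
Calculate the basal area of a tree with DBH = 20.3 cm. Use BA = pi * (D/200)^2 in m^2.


D/200 = 20.3/200 = 0.1015 m
(D/200)^2 = 0.1015^2 = 0.01030225
BA = 3.141593 * 0.01030225 = 0.0323655 ≈ 0.0324 m^2

0.0324 m^2


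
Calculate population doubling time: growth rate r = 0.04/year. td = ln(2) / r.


td = ln(2) / 0.04 = 0.693147 / 0.04 = 17.3287 ≈ 17.3 years

17.3 years


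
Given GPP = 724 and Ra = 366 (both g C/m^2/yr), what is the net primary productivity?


NPP = GPP - Ra = 724 - 366 = 358 g C/m^2/yr

358 g C/m^2/yr


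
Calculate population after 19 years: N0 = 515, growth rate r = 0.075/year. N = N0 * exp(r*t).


r*t = 0.075 * 19 = 1.425
exp(1.425) = 4.15786
N = 515 * 4.15786 = 2141.30 ≈ 2141

2141


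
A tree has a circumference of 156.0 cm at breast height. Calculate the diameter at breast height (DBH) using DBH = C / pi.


DBH = C / pi = 156.0 / 3.141593 = 49.6563 ≈ 49.66 cm

49.66 cm


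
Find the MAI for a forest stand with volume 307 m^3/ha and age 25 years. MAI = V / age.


MAI = 307 / 25 = 12.28 m^3/ha/yr

12.28 m^3/ha/yr


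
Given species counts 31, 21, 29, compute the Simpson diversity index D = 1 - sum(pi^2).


Total N = 31 + 21 + 29 = 81
Per-species terms:
  p = 31/81 = 0.382716; p^2 = 0.382716^2 = 0.146472
  p = 21/81 = 0.259259; p^2 = 0.259259^2 = 0.067215
  p = 29/81 = 0.358025; p^2 = 0.358025^2 = 0.128182
sum(p^2) = 0.146472 + 0.067215 + 0.128182 = 0.341869
D = 1 - 0.341869 = 0.658131 ≈ 0.6581

0.6581


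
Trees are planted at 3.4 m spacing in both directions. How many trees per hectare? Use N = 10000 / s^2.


N = 10000 / 3.4^2 = 10000 / 11.56 = 865.052 ≈ 865 trees/ha

865 trees/ha


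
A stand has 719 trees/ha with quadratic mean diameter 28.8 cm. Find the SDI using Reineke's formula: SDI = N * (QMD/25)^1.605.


QMD/25 = 28.8/25 = 1.152
(1.152)^1.605 = exp(1.605 * ln(1.152)) = exp(1.605 * 0.141500) = exp(0.227108) = 1.25497
SDI = 719 * 1.25497 = 902.323 ≈ 902

902


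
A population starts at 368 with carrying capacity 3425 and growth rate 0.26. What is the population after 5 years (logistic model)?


(K - N0)/N0 = (3425 - 368)/368 = 3057/368 = 8.30707
r*t = 0.26 * 5 = 1.3; exp(-1.3) = 0.272532
8.30707 * 0.272532 = 2.26394
1 + 2.26394 = 3.26394
N = 3425 / 3.26394 = 1049.35 ≈ 1049

1049


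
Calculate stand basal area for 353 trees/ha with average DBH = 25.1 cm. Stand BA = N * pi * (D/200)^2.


(D/200)^2 = (25.1/200)^2 = 0.1255^2 = 0.01575025
Individual BA = 3.141593 * 0.01575025 = 0.0494809 m^2
Stand BA = 353 * 0.0494809 = 17.4668 ≈ 17.47 m^2/ha

17.47 m^2/ha


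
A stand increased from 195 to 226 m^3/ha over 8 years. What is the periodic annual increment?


PAI = (V2 - V1) / period = (226 - 195) / 8 = 31 / 8 = 3.8750 ≈ 3.88 m^3/ha/yr

3.88 m^3/ha/yr


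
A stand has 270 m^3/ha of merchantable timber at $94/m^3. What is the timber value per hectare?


Value = 270 * 94 = $25380/ha

$25380/ha


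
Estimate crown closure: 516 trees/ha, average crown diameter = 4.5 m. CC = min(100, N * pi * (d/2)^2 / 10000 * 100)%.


(d/2)^2 = (4.5/2)^2 = 2.25^2 = 5.0625
Crown area = 3.141593 * 5.0625 = 15.9043 m^2
N * area / 10000 * 100 = 516 * 15.9043 / 10000 * 100 = 82.0662
CC = min(100, 82.0662) = 82.0662 ≈ 82.1%

82.1%


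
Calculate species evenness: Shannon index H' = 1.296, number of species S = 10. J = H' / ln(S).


ln(10) = 2.30259
J = H' / ln(S) = 1.296 / 2.30259 = 0.562844 ≈ 0.5628

0.5628


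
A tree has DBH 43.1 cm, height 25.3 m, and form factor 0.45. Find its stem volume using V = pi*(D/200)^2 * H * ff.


(D/200)^2 = (43.1/200)^2 = 0.2155^2 = 0.04644025
BA = 3.141593 * 0.04644025 = 0.145896 m^2
V = 0.145896 * 25.3 * 0.45 = 1.66103 ≈ 1.661 m^3

1.661 m^3


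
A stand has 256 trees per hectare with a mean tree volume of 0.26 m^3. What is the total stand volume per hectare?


V_stand = 256 * 0.26 = 66.56 ≈ 66.6 m^3/ha

66.6 m^3/ha


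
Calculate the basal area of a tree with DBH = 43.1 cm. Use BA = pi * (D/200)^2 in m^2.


D/200 = 43.1/200 = 0.2155 m
(D/200)^2 = 0.2155^2 = 0.04644025
BA = 3.141593 * 0.04644025 = 0.145896 ≈ 0.1459 m^2

0.1459 m^2


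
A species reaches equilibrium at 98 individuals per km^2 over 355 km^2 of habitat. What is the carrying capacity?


K = 98 * 355 = 34790 individuals

34790 individuals


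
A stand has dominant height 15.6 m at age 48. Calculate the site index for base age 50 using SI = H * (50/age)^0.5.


50/48 = 1.04167
(1.04167)^0.5 = 1.02062
SI = 15.6 * 1.02062 = 15.9217 ≈ 15.9 m

15.9 m


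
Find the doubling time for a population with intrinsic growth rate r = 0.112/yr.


td = ln(2) / 0.112 = 0.693147 / 0.112 = 6.18881 ≈ 6.2 years

6.2 years


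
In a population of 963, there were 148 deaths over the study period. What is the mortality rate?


Mortality rate = 148 / 963 = 0.153686 ≈ 0.1537

0.1537


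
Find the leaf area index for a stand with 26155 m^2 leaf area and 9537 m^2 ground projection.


LAI = 26155 / 9537 = 2.7425 ≈ 2.74

2.74


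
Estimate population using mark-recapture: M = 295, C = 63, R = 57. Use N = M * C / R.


N = M * C / R = 295 * 63 / 57 = 18585 / 57 = 326.05 ≈ 326

326 individuals


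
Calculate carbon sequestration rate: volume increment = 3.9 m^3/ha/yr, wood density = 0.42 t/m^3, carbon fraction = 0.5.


C = 3.9 * 0.42 * 0.5 = 0.819 ≈ 0.82 t C/ha/yr

0.82 t C/ha/yr


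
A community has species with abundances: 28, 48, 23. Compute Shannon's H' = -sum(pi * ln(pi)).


Total N = 28 + 48 + 23 = 99
Per-species terms:
  p = 28/99 = 0.282828; ln(p) = -1.262916; p*ln(p) = 0.282828 * (-1.262916) = -0.357188
  p = 48/99 = 0.484848; ln(p) = -0.723920; p*ln(p) = 0.484848 * (-0.723920) = -0.350991
  p = 23/99 = 0.232323; ln(p) = -1.459627; p*ln(p) = 0.232323 * (-1.459627) = -0.339105
sum(p*ln(p)) = (-0.357188) + (-0.350991) + (-0.339105) = -1.047284
H' = -(-1.047284) = 1.047284 ≈ 1.0473

1.0473


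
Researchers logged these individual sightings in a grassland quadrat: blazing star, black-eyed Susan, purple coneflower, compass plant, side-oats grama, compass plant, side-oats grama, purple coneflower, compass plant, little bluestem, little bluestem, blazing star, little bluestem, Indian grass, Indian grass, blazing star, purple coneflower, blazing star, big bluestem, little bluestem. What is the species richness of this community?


Total individuals logged = 20
Distinct species (count of individuals): blazing star (4), black-eyed Susan (1), purple coneflower (3), compass plant (3), side-oats grama (2), little bluestem (4), Indian grass (2), big bluestem (1)
Species richness = number of distinct species = 8

8


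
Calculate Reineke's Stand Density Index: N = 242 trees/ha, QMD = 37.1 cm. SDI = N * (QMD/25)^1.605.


QMD/25 = 37.1/25 = 1.484
(1.484)^1.605 = exp(1.605 * ln(1.484)) = exp(1.605 * 0.394741) = exp(0.633559) = 1.88430
SDI = 242 * 1.88430 = 456.001 ≈ 456

456


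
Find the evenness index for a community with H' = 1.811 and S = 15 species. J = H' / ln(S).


ln(15) = 2.70805
J = H' / ln(S) = 1.811 / 2.70805 = 0.668747 ≈ 0.6687

0.6687


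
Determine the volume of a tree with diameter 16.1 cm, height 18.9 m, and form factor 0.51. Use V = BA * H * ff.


(D/200)^2 = (16.1/200)^2 = 0.0805^2 = 0.00648025
BA = 3.141593 * 0.00648025 = 0.0203583 m^2
V = 0.0203583 * 18.9 * 0.51 = 0.196234 ≈ 0.196 m^3

0.196 m^3


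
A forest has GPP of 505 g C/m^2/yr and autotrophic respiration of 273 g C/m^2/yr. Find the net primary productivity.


NPP = GPP - Ra = 505 - 273 = 232 g C/m^2/yr

232 g C/m^2/yr


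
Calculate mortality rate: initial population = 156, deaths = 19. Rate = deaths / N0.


Mortality rate = 19 / 156 = 0.121795 ≈ 0.1218

0.1218


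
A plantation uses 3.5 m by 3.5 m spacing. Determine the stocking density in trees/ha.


N = 10000 / 3.5^2 = 10000 / 12.25 = 816.327 ≈ 816 trees/ha

816 trees/ha


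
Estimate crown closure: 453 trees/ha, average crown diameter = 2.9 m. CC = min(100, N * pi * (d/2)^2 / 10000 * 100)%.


(d/2)^2 = (2.9/2)^2 = 1.45^2 = 2.1025
Crown area = 3.141593 * 2.1025 = 6.60520 m^2
N * area / 10000 * 100 = 453 * 6.60520 / 10000 * 100 = 29.9216
CC = min(100, 29.9216) = 29.9216 ≈ 29.9%

29.9%


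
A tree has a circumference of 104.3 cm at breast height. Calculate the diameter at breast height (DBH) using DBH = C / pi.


DBH = C / pi = 104.3 / 3.141593 = 33.1997 ≈ 33.20 cm

33.20 cm


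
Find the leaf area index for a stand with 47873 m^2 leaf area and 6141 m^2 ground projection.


LAI = 47873 / 6141 = 7.7956 ≈ 7.80

7.80


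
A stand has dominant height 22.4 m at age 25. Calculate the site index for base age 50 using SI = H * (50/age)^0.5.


50/25 = 2.00000
(2.00000)^0.5 = 1.41421
SI = 22.4 * 1.41421 = 31.6783 ≈ 31.7 m

31.7 m


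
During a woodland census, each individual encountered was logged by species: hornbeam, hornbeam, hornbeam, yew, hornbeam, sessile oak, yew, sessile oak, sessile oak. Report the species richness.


Total individuals logged = 9
Distinct species (count of individuals): hornbeam (4), yew (2), sessile oak (3)
Species richness = number of distinct species = 3

3


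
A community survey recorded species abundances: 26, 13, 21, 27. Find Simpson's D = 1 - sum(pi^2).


Total N = 26 + 13 + 21 + 27 = 87
Per-species terms:
  p = 26/87 = 0.298851; p^2 = 0.298851^2 = 0.089312
  p = 13/87 = 0.149425; p^2 = 0.149425^2 = 0.022328
  p = 21/87 = 0.241379; p^2 = 0.241379^2 = 0.058264
  p = 27/87 = 0.310345; p^2 = 0.310345^2 = 0.096314
sum(p^2) = 0.089312 + 0.022328 + 0.058264 + 0.096314 = 0.266218
D = 1 - 0.266218 = 0.733782 ≈ 0.7338

0.7338


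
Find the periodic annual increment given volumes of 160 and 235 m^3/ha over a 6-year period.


PAI = (V2 - V1) / period = (235 - 160) / 6 = 75 / 6 = 12.50 m^3/ha/yr

12.50 m^3/ha/yr


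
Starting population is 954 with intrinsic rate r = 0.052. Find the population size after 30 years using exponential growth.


r*t = 0.052 * 30 = 1.56
exp(1.56) = 4.75882
N = 954 * 4.75882 = 4539.91 ≈ 4540

4540


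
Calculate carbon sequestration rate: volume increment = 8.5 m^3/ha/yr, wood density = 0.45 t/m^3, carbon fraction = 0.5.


C = 8.5 * 0.45 * 0.5 = 1.9125 ≈ 1.91 t C/ha/yr

1.91 t C/ha/yr


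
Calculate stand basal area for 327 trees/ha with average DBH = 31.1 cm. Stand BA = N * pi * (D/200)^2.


(D/200)^2 = (31.1/200)^2 = 0.1555^2 = 0.02418025
Individual BA = 3.141593 * 0.02418025 = 0.0759645 m^2
Stand BA = 327 * 0.0759645 = 24.8404 ≈ 24.84 m^2/ha

24.84 m^2/ha


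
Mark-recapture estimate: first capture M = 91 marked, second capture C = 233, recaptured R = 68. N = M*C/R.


N = M * C / R = 91 * 233 / 68 = 21203 / 68 = 311.81 ≈ 312

312 individuals


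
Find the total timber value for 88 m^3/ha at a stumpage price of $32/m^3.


Value = 88 * 32 = $2816/ha

$2816/ha


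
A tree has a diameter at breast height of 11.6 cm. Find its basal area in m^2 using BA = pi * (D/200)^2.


D/200 = 11.6/200 = 0.058 m
(D/200)^2 = 0.058^2 = 0.003364
BA = 3.141593 * 0.003364 = 0.0105683 ≈ 0.0106 m^2

0.0106 m^2


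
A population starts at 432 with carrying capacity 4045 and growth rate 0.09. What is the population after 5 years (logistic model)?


(K - N0)/N0 = (4045 - 432)/432 = 3613/432 = 8.36343
r*t = 0.09 * 5 = 0.45; exp(-0.45) = 0.637628
8.36343 * 0.637628 = 5.33276
1 + 5.33276 = 6.33276
N = 4045 / 6.33276 = 638.742 ≈ 639

639


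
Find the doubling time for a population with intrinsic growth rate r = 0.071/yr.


td = ln(2) / 0.071 = 0.693147 / 0.071 = 9.76263 ≈ 9.8 years

9.8 years


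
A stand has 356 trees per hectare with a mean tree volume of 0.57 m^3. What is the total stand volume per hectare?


V_stand = 356 * 0.57 = 202.92 ≈ 202.9 m^3/ha

202.9 m^3/ha


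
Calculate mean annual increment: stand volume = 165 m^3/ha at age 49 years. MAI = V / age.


MAI = 165 / 49 = 3.3673 ≈ 3.37 m^3/ha/yr

3.37 m^3/ha/yr


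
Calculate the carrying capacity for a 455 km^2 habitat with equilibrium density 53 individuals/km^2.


K = 53 * 455 = 24115 individuals

24115 individuals


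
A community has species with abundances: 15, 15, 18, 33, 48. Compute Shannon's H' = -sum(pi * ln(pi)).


Total N = 15 + 15 + 18 + 33 + 48 = 129
Per-species terms:
  p = 15/129 = 0.116279; ln(p) = -2.151763; p*ln(p) = 0.116279 * (-2.151763) = -0.250205
  p = 15/129 = 0.116279; ln(p) = -2.151763; p*ln(p) = 0.116279 * (-2.151763) = -0.250205
  p = 18/129 = 0.139535; ln(p) = -1.969440; p*ln(p) = 0.139535 * (-1.969440) = -0.274806
  p = 33/129 = 0.255814; ln(p) = -1.363305; p*ln(p) = 0.255814 * (-1.363305) = -0.348753
  p = 48/129 = 0.372093; ln(p) = -0.988611; p*ln(p) = 0.372093 * (-0.988611) = -0.367855
sum(p*ln(p)) = (-0.250205) + (-0.250205) + (-0.274806) + (-0.348753) + (-0.367855) = -1.491824
H' = -(-1.491824) = 1.491824 ≈ 1.4918

1.4918


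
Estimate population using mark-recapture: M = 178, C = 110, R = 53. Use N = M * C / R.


N = M * C / R = 178 * 110 / 53 = 19580 / 53 = 369.43 ≈ 369

369 individuals


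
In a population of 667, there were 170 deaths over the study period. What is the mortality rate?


Mortality rate = 170 / 667 = 0.254873 ≈ 0.2549

0.2549


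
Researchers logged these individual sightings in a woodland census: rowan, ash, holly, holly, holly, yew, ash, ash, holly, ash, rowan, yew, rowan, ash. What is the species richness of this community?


Total individuals logged = 14
Distinct species (count of individuals): rowan (3), ash (5), holly (4), yew (2)
Species richness = number of distinct species = 4

4


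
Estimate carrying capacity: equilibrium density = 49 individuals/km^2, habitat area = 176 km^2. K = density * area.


K = 49 * 176 = 8624 individuals

8624 individuals


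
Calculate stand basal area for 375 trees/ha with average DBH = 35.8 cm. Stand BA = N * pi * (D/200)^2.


(D/200)^2 = (35.8/200)^2 = 0.179^2 = 0.032041
Individual BA = 3.141593 * 0.032041 = 0.100660 m^2
Stand BA = 375 * 0.100660 = 37.7475 ≈ 37.75 m^2/ha

37.75 m^2/ha


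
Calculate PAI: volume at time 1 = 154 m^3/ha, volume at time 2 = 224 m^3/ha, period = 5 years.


PAI = (V2 - V1) / period = (224 - 154) / 5 = 70 / 5 = 14.00 m^3/ha/yr

14.00 m^3/ha/yr


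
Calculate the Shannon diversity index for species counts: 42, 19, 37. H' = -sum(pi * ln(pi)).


Total N = 42 + 19 + 37 = 98
Per-species terms:
  p = 42/98 = 0.428571; ln(p) = -0.847299; p*ln(p) = 0.428571 * (-0.847299) = -0.363128
  p = 19/98 = 0.193878; ln(p) = -1.640526; p*ln(p) = 0.193878 * (-1.640526) = -0.318062
  p = 37/98 = 0.377551; ln(p) = -0.974050; p*ln(p) = 0.377551 * (-0.974050) = -0.367754
sum(p*ln(p)) = (-0.363128) + (-0.318062) + (-0.367754) = -1.048944
H' = -(-1.048944) = 1.048944 ≈ 1.0489

1.0489


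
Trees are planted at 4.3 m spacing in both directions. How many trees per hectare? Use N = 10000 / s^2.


N = 10000 / 4.3^2 = 10000 / 18.49 = 540.833 ≈ 541 trees/ha

541 trees/ha


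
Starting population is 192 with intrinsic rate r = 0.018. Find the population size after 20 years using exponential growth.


r*t = 0.018 * 20 = 0.36
exp(0.36) = 1.43333
N = 192 * 1.43333 = 275.199 ≈ 275

275


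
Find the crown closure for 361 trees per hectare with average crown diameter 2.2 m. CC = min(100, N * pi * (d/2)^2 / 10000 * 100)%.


(d/2)^2 = (2.2/2)^2 = 1.1^2 = 1.21
Crown area = 3.141593 * 1.21 = 3.80133 m^2
N * area / 10000 * 100 = 361 * 3.80133 / 10000 * 100 = 13.7228
CC = min(100, 13.7228) = 13.7228 ≈ 13.7%

13.7%


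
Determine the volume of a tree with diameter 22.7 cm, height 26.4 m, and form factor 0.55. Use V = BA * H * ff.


(D/200)^2 = (22.7/200)^2 = 0.1135^2 = 0.01288225
BA = 3.141593 * 0.01288225 = 0.0404708 m^2
V = 0.0404708 * 26.4 * 0.55 = 0.587636 ≈ 0.588 m^3

0.588 m^3


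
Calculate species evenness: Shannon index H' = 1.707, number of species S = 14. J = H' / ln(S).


ln(14) = 2.63906
J = H' / ln(S) = 1.707 / 2.63906 = 0.646821 ≈ 0.6468

0.6468


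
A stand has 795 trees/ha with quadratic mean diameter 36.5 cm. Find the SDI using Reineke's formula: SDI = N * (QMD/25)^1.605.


QMD/25 = 36.5/25 = 1.46
(1.46)^1.605 = exp(1.605 * ln(1.46)) = exp(1.605 * 0.378436) = exp(0.607390) = 1.83563
SDI = 795 * 1.83563 = 1459.33 ≈ 1459

1459


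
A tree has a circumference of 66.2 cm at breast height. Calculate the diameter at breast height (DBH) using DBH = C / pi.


DBH = C / pi = 66.2 / 3.141593 = 21.0721 ≈ 21.07 cm

21.07 cm


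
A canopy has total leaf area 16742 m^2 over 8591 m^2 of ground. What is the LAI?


LAI = 16742 / 8591 = 1.9488 ≈ 1.95

1.95


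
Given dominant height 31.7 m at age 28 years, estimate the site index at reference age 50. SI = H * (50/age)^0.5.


50/28 = 1.78571
(1.78571)^0.5 = 1.33630
SI = 31.7 * 1.33630 = 42.3607 ≈ 42.4 m

42.4 m


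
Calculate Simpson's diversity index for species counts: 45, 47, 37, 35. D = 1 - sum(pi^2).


Total N = 45 + 47 + 37 + 35 = 164
Per-species terms:
  p = 45/164 = 0.274390; p^2 = 0.274390^2 = 0.075290
  p = 47/164 = 0.286585; p^2 = 0.286585^2 = 0.082131
  p = 37/164 = 0.225610; p^2 = 0.225610^2 = 0.050900
  p = 35/164 = 0.213415; p^2 = 0.213415^2 = 0.045546
sum(p^2) = 0.075290 + 0.082131 + 0.050900 + 0.045546 = 0.253867
D = 1 - 0.253867 = 0.746133 ≈ 0.7461

0.7461


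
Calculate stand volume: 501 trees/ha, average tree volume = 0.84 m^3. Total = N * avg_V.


V_stand = 501 * 0.84 = 420.84 ≈ 420.8 m^3/ha

420.8 m^3/ha


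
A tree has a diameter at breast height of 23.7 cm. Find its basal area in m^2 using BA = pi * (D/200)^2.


D/200 = 23.7/200 = 0.1185 m
(D/200)^2 = 0.1185^2 = 0.01404225
BA = 3.141593 * 0.01404225 = 0.0441150 ≈ 0.0441 m^2

0.0441 m^2


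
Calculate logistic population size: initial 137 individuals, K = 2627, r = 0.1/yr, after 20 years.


(K - N0)/N0 = (2627 - 137)/137 = 2490/137 = 18.1752
r*t = 0.1 * 20 = 2; exp(-2) = 0.135335
18.1752 * 0.135335 = 2.45974
1 + 2.45974 = 3.45974
N = 2627 / 3.45974 = 759.306 ≈ 759

759


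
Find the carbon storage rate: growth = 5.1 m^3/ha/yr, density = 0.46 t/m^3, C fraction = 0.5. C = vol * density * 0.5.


C = 5.1 * 0.46 * 0.5 = 1.173 ≈ 1.17 t C/ha/yr

1.17 t C/ha/yr


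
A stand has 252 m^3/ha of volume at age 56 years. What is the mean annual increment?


MAI = 252 / 56 = 4.50 m^3/ha/yr

4.50 m^3/ha/yr


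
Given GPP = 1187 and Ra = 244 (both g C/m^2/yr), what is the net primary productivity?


NPP = GPP - Ra = 1187 - 244 = 943 g C/m^2/yr

943 g C/m^2/yr


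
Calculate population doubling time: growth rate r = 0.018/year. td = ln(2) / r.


td = ln(2) / 0.018 = 0.693147 / 0.018 = 38.5082 ≈ 38.5 years

38.5 years


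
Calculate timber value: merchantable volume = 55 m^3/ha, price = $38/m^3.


Value = 55 * 38 = $2090/ha

$2090/ha


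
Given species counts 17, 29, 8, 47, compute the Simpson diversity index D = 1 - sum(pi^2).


Total N = 17 + 29 + 8 + 47 = 101
Per-species terms:
  p = 17/101 = 0.168317; p^2 = 0.168317^2 = 0.028331
  p = 29/101 = 0.287129; p^2 = 0.287129^2 = 0.082443
  p = 8/101 = 0.079208; p^2 = 0.079208^2 = 0.006274
  p = 47/101 = 0.465347; p^2 = 0.465347^2 = 0.216548
sum(p^2) = 0.028331 + 0.082443 + 0.006274 + 0.216548 = 0.333596
D = 1 - 0.333596 = 0.666404 ≈ 0.6664

0.6664


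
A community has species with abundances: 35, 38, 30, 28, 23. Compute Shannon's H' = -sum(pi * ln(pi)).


Total N = 35 + 38 + 30 + 28 + 23 = 154
Per-species terms:
  p = 35/154 = 0.227273; ln(p) = -1.481603; p*ln(p) = 0.227273 * (-1.481603) = -0.336728
  p = 38/154 = 0.246753; ln(p) = -1.399367; p*ln(p) = 0.246753 * (-1.399367) = -0.345298
  p = 30/154 = 0.194805; ln(p) = -1.635756; p*ln(p) = 0.194805 * (-1.635756) = -0.318653
  p = 28/154 = 0.181818; ln(p) = -1.704749; p*ln(p) = 0.181818 * (-1.704749) = -0.309954
  p = 23/154 = 0.149351; ln(p) = -1.901456; p*ln(p) = 0.149351 * (-1.901456) = -0.283984
sum(p*ln(p)) = (-0.336728) + (-0.345298) + (-0.318653) + (-0.309954) + (-0.283984) = -1.594617
H' = -(-1.594617) = 1.594617 ≈ 1.5946

1.5946


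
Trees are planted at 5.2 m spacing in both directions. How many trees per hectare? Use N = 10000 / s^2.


N = 10000 / 5.2^2 = 10000 / 27.04 = 369.822 ≈ 370 trees/ha

370 trees/ha


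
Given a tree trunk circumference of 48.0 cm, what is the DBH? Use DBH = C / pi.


DBH = C / pi = 48.0 / 3.141593 = 15.2789 ≈ 15.28 cm

15.28 cm


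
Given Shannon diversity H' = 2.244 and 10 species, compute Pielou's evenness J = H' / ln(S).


ln(10) = 2.30259
J = H' / ln(S) = 2.244 / 2.30259 = 0.974555 ≈ 0.9746

0.9746


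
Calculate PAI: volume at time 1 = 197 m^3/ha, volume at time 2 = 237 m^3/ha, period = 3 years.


PAI = (V2 - V1) / period = (237 - 197) / 3 = 40 / 3 = 13.3333 ≈ 13.33 m^3/ha/yr

13.33 m^3/ha/yr


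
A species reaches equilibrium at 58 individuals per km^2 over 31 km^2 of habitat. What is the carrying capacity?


K = 58 * 31 = 1798 individuals

1798 individuals


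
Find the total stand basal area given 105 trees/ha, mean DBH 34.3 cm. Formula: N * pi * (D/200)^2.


(D/200)^2 = (34.3/200)^2 = 0.1715^2 = 0.02941225
Individual BA = 3.141593 * 0.02941225 = 0.0924013 m^2
Stand BA = 105 * 0.0924013 = 9.70214 ≈ 9.70 m^2/ha

9.70 m^2/ha


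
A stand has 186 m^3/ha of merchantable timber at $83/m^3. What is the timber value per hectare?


Value = 186 * 83 = $15438/ha

$15438/ha


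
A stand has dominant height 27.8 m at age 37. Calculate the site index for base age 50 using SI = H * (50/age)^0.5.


50/37 = 1.35135
(1.35135)^0.5 = 1.16248
SI = 27.8 * 1.16248 = 32.3169 ≈ 32.3 m

32.3 m


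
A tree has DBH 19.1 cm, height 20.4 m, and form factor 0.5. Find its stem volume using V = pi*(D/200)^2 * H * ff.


(D/200)^2 = (19.1/200)^2 = 0.0955^2 = 0.00912025
BA = 3.141593 * 0.00912025 = 0.0286521 m^2
V = 0.0286521 * 20.4 * 0.5 = 0.292251 ≈ 0.292 m^3

0.292 m^3


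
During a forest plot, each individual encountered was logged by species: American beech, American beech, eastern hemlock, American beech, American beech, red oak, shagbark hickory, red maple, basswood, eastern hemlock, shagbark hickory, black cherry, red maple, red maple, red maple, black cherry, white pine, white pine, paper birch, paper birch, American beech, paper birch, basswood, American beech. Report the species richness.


Total individuals logged = 24
Distinct species (count of individuals): American beech (6), eastern hemlock (2), red oak (1), shagbark hickory (2), red maple (4), basswood (2), black cherry (2), white pine (2), paper birch (3)
Species richness = number of distinct species = 9

9


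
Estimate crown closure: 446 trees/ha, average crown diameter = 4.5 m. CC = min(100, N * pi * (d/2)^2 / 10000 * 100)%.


(d/2)^2 = (4.5/2)^2 = 2.25^2 = 5.0625
Crown area = 3.141593 * 5.0625 = 15.9043 m^2
N * area / 10000 * 100 = 446 * 15.9043 / 10000 * 100 = 70.9332
CC = min(100, 70.9332) = 70.9332 ≈ 70.9%

70.9%


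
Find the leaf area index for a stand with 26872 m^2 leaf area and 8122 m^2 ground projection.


LAI = 26872 / 8122 = 3.3085 ≈ 3.31

3.31


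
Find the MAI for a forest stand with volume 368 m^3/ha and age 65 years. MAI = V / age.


MAI = 368 / 65 = 5.6615 ≈ 5.66 m^3/ha/yr

5.66 m^3/ha/yr


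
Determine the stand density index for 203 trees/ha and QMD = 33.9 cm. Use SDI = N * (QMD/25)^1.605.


QMD/25 = 33.9/25 = 1.356
(1.356)^1.605 = exp(1.605 * ln(1.356)) = exp(1.605 * 0.304539) = exp(0.488785) = 1.63033
SDI = 203 * 1.63033 = 330.957 ≈ 331

331


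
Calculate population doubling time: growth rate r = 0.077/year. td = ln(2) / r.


td = ln(2) / 0.077 = 0.693147 / 0.077 = 9.00191 ≈ 9.0 years

9.0 years


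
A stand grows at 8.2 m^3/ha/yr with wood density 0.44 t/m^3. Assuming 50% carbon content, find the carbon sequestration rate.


C = 8.2 * 0.44 * 0.5 = 1.804 ≈ 1.80 t C/ha/yr

1.80 t C/ha/yr


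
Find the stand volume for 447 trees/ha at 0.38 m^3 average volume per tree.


V_stand = 447 * 0.38 = 169.86 ≈ 169.9 m^3/ha

169.9 m^3/ha


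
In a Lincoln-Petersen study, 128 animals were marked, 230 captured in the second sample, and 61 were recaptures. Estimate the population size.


N = M * C / R = 128 * 230 / 61 = 29440 / 61 = 482.62 ≈ 483

483 individuals


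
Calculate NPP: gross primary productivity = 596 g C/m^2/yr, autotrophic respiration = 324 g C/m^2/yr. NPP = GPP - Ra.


NPP = GPP - Ra = 596 - 324 = 272 g C/m^2/yr

272 g C/m^2/yr


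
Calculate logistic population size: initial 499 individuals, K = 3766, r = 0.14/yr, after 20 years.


(K - N0)/N0 = (3766 - 499)/499 = 3267/499 = 6.54709
r*t = 0.14 * 20 = 2.8; exp(-2.8) = 0.0608101
6.54709 * 0.0608101 = 0.398129
1 + 0.398129 = 1.39813
N = 3766 / 1.39813 = 2693.60 ≈ 2694

2694


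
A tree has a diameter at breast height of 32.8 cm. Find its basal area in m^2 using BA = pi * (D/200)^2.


D/200 = 32.8/200 = 0.164 m
(D/200)^2 = 0.164^2 = 0.026896
BA = 3.141593 * 0.026896 = 0.0844963 ≈ 0.0845 m^2

0.0845 m^2


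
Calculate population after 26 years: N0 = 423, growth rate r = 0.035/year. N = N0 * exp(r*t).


r*t = 0.035 * 26 = 0.91
exp(0.91) = 2.48432
N = 423 * 2.48432 = 1050.87 ≈ 1051

1051


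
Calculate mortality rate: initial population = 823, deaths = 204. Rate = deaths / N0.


Mortality rate = 204 / 823 = 0.247874 ≈ 0.2479

0.2479


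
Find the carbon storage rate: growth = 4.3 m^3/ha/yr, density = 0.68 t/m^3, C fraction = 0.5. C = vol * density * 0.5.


C = 4.3 * 0.68 * 0.5 = 1.462 ≈ 1.46 t C/ha/yr

1.46 t C/ha/yr


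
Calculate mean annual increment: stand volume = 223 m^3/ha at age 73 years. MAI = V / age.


MAI = 223 / 73 = 3.0548 ≈ 3.05 m^3/ha/yr

3.05 m^3/ha/yr


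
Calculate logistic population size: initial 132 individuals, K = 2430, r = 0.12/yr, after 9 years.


(K - N0)/N0 = (2430 - 132)/132 = 2298/132 = 17.4091
r*t = 0.12 * 9 = 1.08; exp(-1.08) = 0.339596
17.4091 * 0.339596 = 5.91206
1 + 5.91206 = 6.91206
N = 2430 / 6.91206 = 351.559 ≈ 352

352


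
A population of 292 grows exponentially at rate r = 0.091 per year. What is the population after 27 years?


r*t = 0.091 * 27 = 2.457
exp(2.457) = 11.6697
N = 292 * 11.6697 = 3407.55 ≈ 3408

3408
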